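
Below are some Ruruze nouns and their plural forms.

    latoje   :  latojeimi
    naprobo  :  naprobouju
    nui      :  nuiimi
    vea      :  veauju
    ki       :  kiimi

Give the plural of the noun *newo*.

The alternation tracks the last vowel of the stem — -imi when the last vowel of the stem is a front vowel (*latoje*, *nui*, *ki*); -uju when the last vowel of the stem is a back vowel (*naprobo*, *vea*).
*newo* — last vowel /o/ (a back vowel) → -uju → *newouju*.

newouju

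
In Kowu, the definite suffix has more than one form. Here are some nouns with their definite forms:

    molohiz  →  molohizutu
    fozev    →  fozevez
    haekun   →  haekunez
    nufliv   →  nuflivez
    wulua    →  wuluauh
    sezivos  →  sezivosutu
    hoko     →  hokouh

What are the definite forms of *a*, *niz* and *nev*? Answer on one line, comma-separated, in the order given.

auh, nizutu, nevez

The suffix is conditioned by the final sound: -utu when the stem ends in a sibilant (*molohiz*, *sezivos*); -ez when the stem ends in a non-sibilant consonant (*fozev*, *haekun*, *nufliv*); -uh when the stem ends in a vowel (*wulua*, *hoko*).
*a*: final sound = /a/, a vowel → -uh → *auh*.
The final sound of *niz* is /z/, which is a sibilant, so the suffix is -utu, giving *nizutu*.
The final sound of *nev* is /v/, which is a non-sibilant consonant, so the suffix is -ez, giving *nevez*.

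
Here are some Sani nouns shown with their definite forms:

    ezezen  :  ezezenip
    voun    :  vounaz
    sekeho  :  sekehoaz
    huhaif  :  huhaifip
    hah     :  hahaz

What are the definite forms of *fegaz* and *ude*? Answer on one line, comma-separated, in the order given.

The suffix is conditioned by the last vowel: -ip when the last vowel of the stem is a front vowel (*ezezen*, *huhaif*); -az when the last vowel of the stem is a back vowel (*voun*, *sekeho*, *hah*).
Since the last vowel of *fegaz* is /a/ (a back vowel), it takes -az, giving *fegazaz*.
*ude*: last vowel = /e/, a front vowel → -ip → *udeip*.

fegazaz, udeip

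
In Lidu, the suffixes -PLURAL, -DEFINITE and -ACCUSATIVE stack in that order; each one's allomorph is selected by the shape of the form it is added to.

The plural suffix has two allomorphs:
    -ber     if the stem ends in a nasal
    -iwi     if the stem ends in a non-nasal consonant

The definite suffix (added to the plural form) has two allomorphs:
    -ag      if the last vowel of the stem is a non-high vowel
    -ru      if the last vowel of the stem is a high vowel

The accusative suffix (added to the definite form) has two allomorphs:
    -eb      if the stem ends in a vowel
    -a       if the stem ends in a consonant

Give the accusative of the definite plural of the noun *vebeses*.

*vebeses* — final consonant /s/ (non-nasal) → -iwi → *vebesesiwi*.
The plural form *vebesesiwi*: last vowel = /i/, a high vowel → -ru → *vebesesiwiru*.
The definite form *vebesesiwiru* — final sound /u/ (a vowel) → -eb → *vebesesiwirueb*.

vebesesiwirueb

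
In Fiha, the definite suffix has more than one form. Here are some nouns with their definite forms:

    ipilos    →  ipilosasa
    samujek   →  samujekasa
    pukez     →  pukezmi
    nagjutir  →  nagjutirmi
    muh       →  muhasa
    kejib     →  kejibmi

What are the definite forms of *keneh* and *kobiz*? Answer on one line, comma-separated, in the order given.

kenehasa, kobizmi

The suffix is conditioned by the final consonant: -asa when the stem ends in a voiceless consonant (*ipilos*, *samujek*, *muh*); -mi when the stem ends in a voiced consonant (*pukez*, *nagjutir*, *kejib*).
The final consonant of *keneh* is /h/, which is voiceless, so the suffix is -asa, giving *kenehasa*.
*kobiz*: final consonant = /z/, voiced → -mi → *kobizmi*.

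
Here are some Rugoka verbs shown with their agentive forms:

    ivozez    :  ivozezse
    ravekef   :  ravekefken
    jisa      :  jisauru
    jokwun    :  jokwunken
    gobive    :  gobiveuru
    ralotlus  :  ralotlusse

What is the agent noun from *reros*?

rerosse

The suffix is conditioned by the final sound: -se when the stem ends in a sibilant (*ivozez*, *ralotlus*); -ken when the stem ends in a non-sibilant consonant (*ravekef*, *jokwun*); -uru when the stem ends in a vowel (*jisa*, *gobive*).
The final sound of *reros* is /s/, which is a sibilant, so the suffix is -se, giving *rerosse*.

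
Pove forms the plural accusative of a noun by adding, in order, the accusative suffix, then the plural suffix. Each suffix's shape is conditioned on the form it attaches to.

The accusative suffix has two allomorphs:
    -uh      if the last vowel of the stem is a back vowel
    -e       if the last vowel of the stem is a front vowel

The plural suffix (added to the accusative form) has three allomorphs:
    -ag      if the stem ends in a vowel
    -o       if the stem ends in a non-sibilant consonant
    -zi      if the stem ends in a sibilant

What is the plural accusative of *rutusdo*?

Since the last vowel of *rutusdo* is /o/ (a back vowel), it takes -uh, giving *rutusdouh*.
Since the final sound of the accusative form *rutusdouh* is /h/ (a non-sibilant consonant), it takes -o, giving *rutusdouho*.

rutusdouho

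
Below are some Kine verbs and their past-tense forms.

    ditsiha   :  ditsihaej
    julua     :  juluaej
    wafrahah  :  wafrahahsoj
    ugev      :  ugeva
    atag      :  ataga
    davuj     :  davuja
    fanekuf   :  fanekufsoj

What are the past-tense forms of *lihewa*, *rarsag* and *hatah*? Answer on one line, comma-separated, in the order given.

lihewaej, rarsaga, hatahsoj

The pattern is voicing of the final sound: -soj when the stem ends in a voiceless consonant (*wafrahah*, *fanekuf*); -a when the stem ends in a voiced consonant (*ugev*, *atag*, *davuj*); -ej when the stem ends in a vowel (*ditsiha*, *julua*).
The final sound of *lihewa* is /a/, which is a vowel, so the suffix is -ej, giving *lihewaej*.
The final sound of *rarsag* is /g/, which is a voiced consonant, so the suffix is -a, giving *rarsaga*.
*hatah*: final sound = /h/, a voiceless consonant → -soj → *hatahsoj*.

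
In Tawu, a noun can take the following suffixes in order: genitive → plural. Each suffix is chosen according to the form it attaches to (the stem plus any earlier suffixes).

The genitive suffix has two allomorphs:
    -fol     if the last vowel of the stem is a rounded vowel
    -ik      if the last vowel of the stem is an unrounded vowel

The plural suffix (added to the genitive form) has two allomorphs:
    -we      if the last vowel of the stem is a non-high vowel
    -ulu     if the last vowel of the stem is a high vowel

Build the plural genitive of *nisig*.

nisigikulu

*nisig*: last vowel = /i/, an unrounded vowel → -ik → *nisigik*.
The last vowel of the genitive form *nisigik* is /i/, which is a high vowel, so the plural suffix is -ulu, giving *nisigikulu*.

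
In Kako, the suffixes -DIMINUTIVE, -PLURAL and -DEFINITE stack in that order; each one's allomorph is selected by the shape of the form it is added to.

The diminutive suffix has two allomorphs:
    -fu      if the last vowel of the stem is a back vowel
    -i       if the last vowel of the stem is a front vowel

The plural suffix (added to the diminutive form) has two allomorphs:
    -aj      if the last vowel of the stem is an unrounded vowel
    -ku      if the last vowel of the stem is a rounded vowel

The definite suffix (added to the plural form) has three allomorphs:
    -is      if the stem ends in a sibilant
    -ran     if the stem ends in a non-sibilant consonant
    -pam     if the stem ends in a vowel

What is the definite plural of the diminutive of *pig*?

Since the last vowel of *pig* is /i/ (a front vowel), it takes -i, giving *pigi*.
The diminutive form *pigi*: last vowel = /i/, an unrounded vowel → -aj → *pigiaj*.
The final sound of the plural form *pigiaj* is /j/, which is a non-sibilant consonant, so the definite suffix is -ran, giving *pigiajran*.

pigiajran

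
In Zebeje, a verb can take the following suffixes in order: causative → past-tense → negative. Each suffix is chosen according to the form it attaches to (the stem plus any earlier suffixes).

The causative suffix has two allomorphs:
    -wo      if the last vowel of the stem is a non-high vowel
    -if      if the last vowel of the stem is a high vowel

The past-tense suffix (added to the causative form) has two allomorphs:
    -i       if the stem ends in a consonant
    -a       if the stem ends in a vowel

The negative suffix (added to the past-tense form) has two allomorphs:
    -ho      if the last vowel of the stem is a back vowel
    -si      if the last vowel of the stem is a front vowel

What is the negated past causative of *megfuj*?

Since the last vowel of *megfuj* is /u/ (a high vowel), it takes -if, giving *megfujif*.
The causative form *megfujif* — final sound /f/ (a consonant) → -i → *megfujifi*.
Since the last vowel of the past-tense form *megfujifi* is /i/ (a front vowel), it takes -si, giving *megfujifisi*.

megfujifisi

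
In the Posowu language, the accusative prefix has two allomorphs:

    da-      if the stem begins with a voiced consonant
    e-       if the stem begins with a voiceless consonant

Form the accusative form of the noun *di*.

dadi

Since the first consonant of *di* is /d/ (voiced), it takes da-, giving *dadi*.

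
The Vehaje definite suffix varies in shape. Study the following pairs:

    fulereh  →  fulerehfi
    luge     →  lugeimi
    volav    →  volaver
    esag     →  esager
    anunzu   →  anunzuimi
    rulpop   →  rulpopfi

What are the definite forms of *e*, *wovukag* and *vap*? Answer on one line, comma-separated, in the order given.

The suffix is conditioned by the final sound: -fi when the stem ends in a voiceless consonant (*fulereh*, *rulpop*); -er when the stem ends in a voiced consonant (*volav*, *esag*); -imi when the stem ends in a vowel (*luge*, *anunzu*).
*e*: final sound = /e/, a vowel → -imi → *eimi*.
*wovukag*: final sound = /g/, a voiced consonant → -er → *wovukager*.
Since the final sound of *vap* is /p/ (a voiceless consonant), it takes -fi, giving *vapfi*.

eimi, wovukager, vapfi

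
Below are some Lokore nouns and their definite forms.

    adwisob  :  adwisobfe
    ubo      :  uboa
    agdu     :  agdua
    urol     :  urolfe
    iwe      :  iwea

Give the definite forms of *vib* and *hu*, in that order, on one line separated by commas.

The alternation tracks the final sound of the stem — -fe when the stem ends in a consonant (*adwisob*, *urol*); -a when the stem ends in a vowel (*ubo*, *agdu*, *iwe*).
Since the final sound of *vib* is /b/ (a consonant), it takes -fe, giving *vibfe*.
The final sound of *hu* is /u/, which is a vowel, so the suffix is -a, giving *hua*.

vibfe, hua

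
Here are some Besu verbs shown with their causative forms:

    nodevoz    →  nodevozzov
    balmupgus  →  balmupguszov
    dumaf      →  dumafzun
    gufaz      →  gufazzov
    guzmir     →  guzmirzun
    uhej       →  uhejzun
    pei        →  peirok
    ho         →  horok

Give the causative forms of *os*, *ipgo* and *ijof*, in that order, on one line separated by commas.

Looking at the final sound of each stem: -zov when the stem ends in a sibilant (*nodevoz*, *balmupgus*, *gufaz*); -zun when the stem ends in a non-sibilant consonant (*dumaf*, *guzmir*, *uhej*); -rok when the stem ends in a vowel (*pei*, *ho*).
*os*: final sound = /s/, a sibilant → -zov → *oszov*.
*ipgo*: final sound = /o/, a vowel → -rok → *ipgorok*.
*ijof*: final sound = /f/, a non-sibilant consonant → -zun → *ijofzun*.

oszov, ipgorok, ijofzun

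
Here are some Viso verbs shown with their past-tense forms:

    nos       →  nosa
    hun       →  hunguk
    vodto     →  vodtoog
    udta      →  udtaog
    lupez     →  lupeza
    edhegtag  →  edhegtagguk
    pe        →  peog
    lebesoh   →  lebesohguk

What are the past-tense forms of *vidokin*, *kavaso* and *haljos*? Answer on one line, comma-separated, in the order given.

vidokinguk, kavasoog, haljosa

The suffix is conditioned by the final sound: -a when the stem ends in a sibilant (*nos*, *lupez*); -guk when the stem ends in a non-sibilant consonant (*hun*, *edhegtag*, *lebesoh*); -og when the stem ends in a vowel (*vodto*, *udta*, *pe*).
*vidokin*: final sound = /n/, a non-sibilant consonant → -guk → *vidokinguk*.
*kavaso*: final sound = /o/, a vowel → -og → *kavasoog*.
Since the final sound of *haljos* is /s/ (a sibilant), it takes -a, giving *haljosa*.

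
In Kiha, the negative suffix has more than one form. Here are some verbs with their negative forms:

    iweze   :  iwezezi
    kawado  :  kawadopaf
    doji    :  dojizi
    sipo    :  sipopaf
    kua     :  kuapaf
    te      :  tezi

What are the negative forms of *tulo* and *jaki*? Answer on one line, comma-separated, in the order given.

The alternation tracks the last vowel of the stem — -zi when the last vowel of the stem is a front vowel (*iweze*, *doji*, *te*); -paf when the last vowel of the stem is a back vowel (*kawado*, *sipo*, *kua*).
*tulo* — last vowel /o/ (a back vowel) → -paf → *tulopaf*.
*jaki*: last vowel = /i/, a front vowel → -zi → *jakizi*.

tulopaf, jakizi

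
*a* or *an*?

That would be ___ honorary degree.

The indefinite article is chosen by the initial *sound* of the following word, not its spelling.
*honorary* begins with the sound /ɒ/ (silent h) — a vowel sound.
So the article is *an*: That would be an honorary degree.

an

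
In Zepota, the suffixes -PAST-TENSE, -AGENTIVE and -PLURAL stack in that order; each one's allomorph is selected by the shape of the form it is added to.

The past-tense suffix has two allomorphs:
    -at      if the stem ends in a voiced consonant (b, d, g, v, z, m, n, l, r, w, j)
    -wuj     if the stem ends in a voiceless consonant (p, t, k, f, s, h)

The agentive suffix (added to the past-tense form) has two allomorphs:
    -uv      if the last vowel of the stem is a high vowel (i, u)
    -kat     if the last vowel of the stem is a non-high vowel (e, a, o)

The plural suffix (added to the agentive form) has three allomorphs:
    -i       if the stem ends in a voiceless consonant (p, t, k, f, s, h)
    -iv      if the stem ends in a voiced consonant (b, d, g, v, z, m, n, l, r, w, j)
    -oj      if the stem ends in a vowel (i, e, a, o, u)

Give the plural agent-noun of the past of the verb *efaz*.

Since the final consonant of *efaz* is /z/ (voiced), it takes -at, giving *efazat*.
Since the last vowel of the past-tense form *efazat* is /a/ (a non-high vowel), it takes -kat, giving *efazatkat*.
Since the final sound of the agentive form *efazatkat* is /t/ (a voiceless consonant), it takes -i, giving *efazatkati*.

efazatkati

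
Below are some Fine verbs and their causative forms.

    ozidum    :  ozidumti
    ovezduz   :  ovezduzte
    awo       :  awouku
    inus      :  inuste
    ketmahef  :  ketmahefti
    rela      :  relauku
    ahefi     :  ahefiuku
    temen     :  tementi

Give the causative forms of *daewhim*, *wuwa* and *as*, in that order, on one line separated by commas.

daewhimti, wuwauku, aste

The alternation tracks the final sound of the stem — -te when the stem ends in a sibilant (*ovezduz*, *inus*); -ti when the stem ends in a non-sibilant consonant (*ozidum*, *ketmahef*, *temen*); -uku when the stem ends in a vowel (*awo*, *rela*, *ahefi*).
*daewhim*: final sound = /m/, a non-sibilant consonant → -ti → *daewhimti*.
*wuwa*: final sound = /a/, a vowel → -uku → *wuwauku*.
*as*: final sound = /s/, a sibilant → -te → *aste*.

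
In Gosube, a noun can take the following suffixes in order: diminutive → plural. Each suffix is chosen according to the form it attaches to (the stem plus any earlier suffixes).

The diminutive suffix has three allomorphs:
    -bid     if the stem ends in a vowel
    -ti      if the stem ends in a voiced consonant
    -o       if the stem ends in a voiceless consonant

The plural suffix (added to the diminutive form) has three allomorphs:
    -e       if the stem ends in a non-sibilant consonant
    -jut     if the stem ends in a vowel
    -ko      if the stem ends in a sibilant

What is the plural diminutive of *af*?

The final sound of *af* is /f/, which is a voiceless consonant, so the diminutive suffix is -o, giving *afo*.
The final sound of the diminutive form *afo* is /o/, which is a vowel, so the plural suffix is -jut, giving *afojut*.

afojut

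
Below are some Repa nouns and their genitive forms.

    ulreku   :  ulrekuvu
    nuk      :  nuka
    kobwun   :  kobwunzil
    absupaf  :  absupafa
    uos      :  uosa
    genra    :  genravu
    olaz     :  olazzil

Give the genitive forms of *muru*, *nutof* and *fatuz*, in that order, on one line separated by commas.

muruvu, nutofa, fatuzzil

The alternation tracks the final sound of the stem — -a when the stem ends in a voiceless consonant (*nuk*, *absupaf*, *uos*); -zil when the stem ends in a voiced consonant (*kobwun*, *olaz*); -vu when the stem ends in a vowel (*ulreku*, *genra*).
The final sound of *muru* is /u/, which is a vowel, so the suffix is -vu, giving *muruvu*.
*nutof* — final sound /f/ (a voiceless consonant) → -a → *nutofa*.
Since the final sound of *fatuz* is /z/ (a voiced consonant), it takes -zil, giving *fatuzzil*.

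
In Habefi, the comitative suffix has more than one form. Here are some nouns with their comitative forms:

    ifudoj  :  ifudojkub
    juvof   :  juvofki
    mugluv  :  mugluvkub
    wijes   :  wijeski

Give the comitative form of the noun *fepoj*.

fepojkub

The suffix is conditioned by the final consonant: -ki when the stem ends in a voiceless consonant (*juvof*, *wijes*); -kub when the stem ends in a voiced consonant (*ifudoj*, *mugluv*).
Since the final consonant of *fepoj* is /j/ (voiced), it takes -kub, giving *fepojkub*.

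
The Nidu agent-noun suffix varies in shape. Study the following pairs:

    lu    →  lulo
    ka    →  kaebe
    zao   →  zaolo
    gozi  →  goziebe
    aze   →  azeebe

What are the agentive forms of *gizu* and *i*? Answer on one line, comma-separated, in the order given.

The suffix is conditioned by the last vowel: -lo when the last vowel of the stem is a rounded vowel (*lu*, *zao*); -ebe when the last vowel of the stem is an unrounded vowel (*ka*, *gozi*, *aze*).
*gizu* — last vowel /u/ (a rounded vowel) → -lo → *gizulo*.
*i*: last vowel = /i/, an unrounded vowel → -ebe → *iebe*.

gizulo, iebe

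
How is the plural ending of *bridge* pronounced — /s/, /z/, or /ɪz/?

/ɪz/

The stem *bridge* ends in a sibilant (/s, z, ʃ, ʒ, tʃ, dʒ/).
The plural suffix surfaces as /ɪz/ after sibilants, /s/ after other voiceless consonants, and /z/ after other voiced sounds.
So the plural -s on *bridge* is pronounced /ɪz/.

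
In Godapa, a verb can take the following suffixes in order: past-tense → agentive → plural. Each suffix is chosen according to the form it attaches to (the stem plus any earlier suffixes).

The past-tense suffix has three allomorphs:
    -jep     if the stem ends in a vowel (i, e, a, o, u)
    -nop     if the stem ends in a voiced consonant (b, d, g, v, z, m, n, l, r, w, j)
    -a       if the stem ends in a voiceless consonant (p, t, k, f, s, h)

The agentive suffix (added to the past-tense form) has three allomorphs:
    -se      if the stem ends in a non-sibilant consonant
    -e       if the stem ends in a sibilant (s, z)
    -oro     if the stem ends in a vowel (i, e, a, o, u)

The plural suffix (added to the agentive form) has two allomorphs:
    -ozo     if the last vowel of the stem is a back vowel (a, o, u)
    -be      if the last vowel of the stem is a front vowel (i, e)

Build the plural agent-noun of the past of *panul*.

*panul* — final sound /l/ (a voiced consonant) → -nop → *panulnop*.
Since the final sound of the past-tense form *panulnop* is /p/ (a non-sibilant consonant), it takes -se, giving *panulnopse*.
The last vowel of the agentive form *panulnopse* is /e/, which is a front vowel, so the plural suffix is -be, giving *panulnopsebe*.

panulnopsebe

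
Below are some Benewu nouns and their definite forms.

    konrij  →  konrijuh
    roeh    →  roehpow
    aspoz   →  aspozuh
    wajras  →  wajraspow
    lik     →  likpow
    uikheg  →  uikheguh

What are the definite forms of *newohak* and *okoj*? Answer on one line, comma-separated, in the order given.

The pattern is voicing of the final consonant: -pow when the stem ends in a voiceless consonant (*roeh*, *wajras*, *lik*); -uh when the stem ends in a voiced consonant (*konrij*, *aspoz*, *uikheg*).
The final consonant of *newohak* is /k/, which is voiceless, so the suffix is -pow, giving *newohakpow*.
*okoj*: final consonant = /j/, voiced → -uh → *okojuh*.

newohakpow, okojuh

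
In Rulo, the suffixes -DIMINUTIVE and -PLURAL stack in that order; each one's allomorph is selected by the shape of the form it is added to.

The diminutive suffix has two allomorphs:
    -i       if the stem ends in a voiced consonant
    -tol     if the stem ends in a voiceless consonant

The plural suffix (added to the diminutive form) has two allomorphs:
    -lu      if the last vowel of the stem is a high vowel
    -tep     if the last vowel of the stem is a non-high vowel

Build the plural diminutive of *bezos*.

*bezos*: final consonant = /s/, voiceless → -tol → *bezostol*.
Since the last vowel of the diminutive form *bezostol* is /o/ (a non-high vowel), it takes -tep, giving *bezostoltep*.

bezostoltep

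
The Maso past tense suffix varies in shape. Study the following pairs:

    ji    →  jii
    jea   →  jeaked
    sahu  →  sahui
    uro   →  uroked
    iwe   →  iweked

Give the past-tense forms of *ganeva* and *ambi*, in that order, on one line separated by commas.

The suffix is conditioned by the last vowel: -i when the last vowel of the stem is a high vowel (*ji*, *sahu*); -ked when the last vowel of the stem is a non-high vowel (*jea*, *uro*, *iwe*).
Since the last vowel of *ganeva* is /a/ (a non-high vowel), it takes -ked, giving *ganevaked*.
Since the last vowel of *ambi* is /i/ (a high vowel), it takes -i, giving *ambii*.

ganevaked, ambii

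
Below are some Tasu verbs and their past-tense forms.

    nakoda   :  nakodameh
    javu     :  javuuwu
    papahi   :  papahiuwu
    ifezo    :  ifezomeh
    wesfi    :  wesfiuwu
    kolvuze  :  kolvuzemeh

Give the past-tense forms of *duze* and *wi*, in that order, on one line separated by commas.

duzemeh, wiuwu

The alternation tracks the last vowel of the stem — -uwu when the last vowel of the stem is a high vowel (*javu*, *papahi*, *wesfi*); -meh when the last vowel of the stem is a non-high vowel (*nakoda*, *ifezo*, *kolvuze*).
*duze*: last vowel = /e/, a non-high vowel → -meh → *duzemeh*.
*wi* — last vowel /i/ (a high vowel) → -uwu → *wiuwu*.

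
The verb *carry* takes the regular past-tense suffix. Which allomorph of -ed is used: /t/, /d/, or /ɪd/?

The stem *carry* ends in a voiced sound other than /d/.
The -ed suffix is realized as /ɪd/ after /t, d/; as /t/ after other voiceless consonants; and as /d/ after other voiced sounds.
So -ed on *carry* is pronounced /d/.

/d/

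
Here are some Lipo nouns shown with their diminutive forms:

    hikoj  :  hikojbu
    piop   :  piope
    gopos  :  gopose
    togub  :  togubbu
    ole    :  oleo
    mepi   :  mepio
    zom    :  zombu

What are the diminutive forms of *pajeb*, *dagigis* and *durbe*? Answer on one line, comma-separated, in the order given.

pajebbu, dagigise, durbeo

The suffix is conditioned by the final sound: -e when the stem ends in a voiceless consonant (*piop*, *gopos*); -bu when the stem ends in a voiced consonant (*hikoj*, *togub*, *zom*); -o when the stem ends in a vowel (*ole*, *mepi*).
The final sound of *pajeb* is /b/, which is a voiced consonant, so the suffix is -bu, giving *pajebbu*.
*dagigis* — final sound /s/ (a voiceless consonant) → -e → *dagigise*.
The final sound of *durbe* is /e/, which is a vowel, so the suffix is -o, giving *durbeo*.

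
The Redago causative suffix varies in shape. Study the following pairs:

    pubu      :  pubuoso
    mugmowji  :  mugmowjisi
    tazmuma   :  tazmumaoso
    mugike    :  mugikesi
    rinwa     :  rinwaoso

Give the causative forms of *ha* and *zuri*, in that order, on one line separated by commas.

haoso, zurisi

Looking at the last vowel of each stem: -si when the last vowel of the stem is a front vowel (*mugmowji*, *mugike*); -oso when the last vowel of the stem is a back vowel (*pubu*, *tazmuma*, *rinwa*).
The last vowel of *ha* is /a/, which is a back vowel, so the suffix is -oso, giving *haoso*.
*zuri*: last vowel = /i/, a front vowel → -si → *zurisi*.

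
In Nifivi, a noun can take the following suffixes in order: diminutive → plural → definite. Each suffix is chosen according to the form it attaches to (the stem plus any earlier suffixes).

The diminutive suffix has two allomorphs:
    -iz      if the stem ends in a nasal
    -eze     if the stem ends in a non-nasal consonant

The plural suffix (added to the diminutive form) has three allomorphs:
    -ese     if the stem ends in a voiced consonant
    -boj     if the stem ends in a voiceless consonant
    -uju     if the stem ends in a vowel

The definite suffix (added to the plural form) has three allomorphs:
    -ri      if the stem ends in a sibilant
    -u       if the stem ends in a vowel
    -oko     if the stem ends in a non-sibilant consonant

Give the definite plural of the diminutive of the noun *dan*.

The final consonant of *dan* is /n/, which is a nasal, so the diminutive suffix is -iz, giving *daniz*.
Since the final sound of the diminutive form *daniz* is /z/ (a voiced consonant), it takes -ese, giving *danizese*.
The final sound of the plural form *danizese* is /e/, which is a vowel, so the definite suffix is -u, giving *danizeseu*.

danizeseu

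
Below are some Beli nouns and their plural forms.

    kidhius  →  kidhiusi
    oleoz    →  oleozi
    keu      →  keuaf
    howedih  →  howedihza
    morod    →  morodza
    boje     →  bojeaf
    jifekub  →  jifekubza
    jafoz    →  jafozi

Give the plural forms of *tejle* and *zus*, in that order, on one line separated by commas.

Looking at the final sound of each stem: -i when the stem ends in a sibilant (*kidhius*, *oleoz*, *jafoz*); -za when the stem ends in a non-sibilant consonant (*howedih*, *morod*, *jifekub*); -af when the stem ends in a vowel (*keu*, *boje*).
*tejle*: final sound = /e/, a vowel → -af → *tejleaf*.
Since the final sound of *zus* is /s/ (a sibilant), it takes -i, giving *zusi*.

tejleaf, zusi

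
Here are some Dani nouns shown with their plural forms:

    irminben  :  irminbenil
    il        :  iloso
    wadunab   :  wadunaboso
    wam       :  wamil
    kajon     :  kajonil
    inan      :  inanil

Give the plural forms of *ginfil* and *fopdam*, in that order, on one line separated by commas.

The alternation tracks the final consonant of the stem — -il when the stem ends in a nasal (*irminben*, *wam*, *kajon*, *inan*); -oso when the stem ends in a non-nasal consonant (*il*, *wadunab*).
*ginfil*: final consonant = /l/, non-nasal → -oso → *ginfiloso*.
*fopdam*: final consonant = /m/, a nasal → -il → *fopdamil*.

ginfiloso, fopdamil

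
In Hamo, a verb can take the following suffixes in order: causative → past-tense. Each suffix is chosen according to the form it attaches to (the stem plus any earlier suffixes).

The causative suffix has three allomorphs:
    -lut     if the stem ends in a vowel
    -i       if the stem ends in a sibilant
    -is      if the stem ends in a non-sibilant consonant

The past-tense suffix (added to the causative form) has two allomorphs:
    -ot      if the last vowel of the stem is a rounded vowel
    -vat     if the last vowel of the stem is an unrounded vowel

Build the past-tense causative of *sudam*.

sudamisvat

The final sound of *sudam* is /m/, which is a non-sibilant consonant, so the causative suffix is -is, giving *sudamis*.
The causative form *sudamis* — last vowel /i/ (an unrounded vowel) → -vat → *sudamisvat*.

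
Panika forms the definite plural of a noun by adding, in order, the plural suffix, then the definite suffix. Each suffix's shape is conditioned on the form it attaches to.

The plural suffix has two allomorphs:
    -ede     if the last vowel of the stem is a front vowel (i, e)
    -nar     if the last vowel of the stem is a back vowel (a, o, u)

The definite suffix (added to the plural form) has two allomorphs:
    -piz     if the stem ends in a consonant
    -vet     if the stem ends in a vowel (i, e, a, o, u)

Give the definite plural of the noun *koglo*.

Since the last vowel of *koglo* is /o/ (a back vowel), it takes -nar, giving *koglonar*.
Since the final sound of the plural form *koglonar* is /r/ (a consonant), it takes -piz, giving *koglonarpiz*.

koglonarpiz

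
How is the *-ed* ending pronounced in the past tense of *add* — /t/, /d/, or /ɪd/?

/ɪd/

The stem *add* ends in /t/ or /d/.
The -ed suffix is realized as /ɪd/ after /t, d/; as /t/ after other voiceless consonants; and as /d/ after other voiced sounds.
So -ed on *add* is pronounced /ɪd/.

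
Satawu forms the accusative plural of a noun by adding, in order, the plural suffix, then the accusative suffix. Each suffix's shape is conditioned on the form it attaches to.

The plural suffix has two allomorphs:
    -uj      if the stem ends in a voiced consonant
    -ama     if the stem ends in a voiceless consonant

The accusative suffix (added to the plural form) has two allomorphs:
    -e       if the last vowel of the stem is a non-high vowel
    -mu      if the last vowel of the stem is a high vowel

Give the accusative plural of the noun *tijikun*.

*tijikun*: final consonant = /n/, voiced → -uj → *tijikunuj*.
Since the last vowel of the plural form *tijikunuj* is /u/ (a high vowel), it takes -mu, giving *tijikunujmu*.

tijikunujmu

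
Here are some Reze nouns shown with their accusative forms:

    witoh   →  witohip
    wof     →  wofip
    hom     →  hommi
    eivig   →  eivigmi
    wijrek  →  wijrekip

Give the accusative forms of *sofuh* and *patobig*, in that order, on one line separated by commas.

sofuhip, patobigmi

The pattern is voicing of the final consonant: -ip when the stem ends in a voiceless consonant (*witoh*, *wof*, *wijrek*); -mi when the stem ends in a voiced consonant (*hom*, *eivig*).
*sofuh* — final consonant /h/ (voiceless) → -ip → *sofuhip*.
*patobig* — final consonant /g/ (voiced) → -mi → *patobigmi*.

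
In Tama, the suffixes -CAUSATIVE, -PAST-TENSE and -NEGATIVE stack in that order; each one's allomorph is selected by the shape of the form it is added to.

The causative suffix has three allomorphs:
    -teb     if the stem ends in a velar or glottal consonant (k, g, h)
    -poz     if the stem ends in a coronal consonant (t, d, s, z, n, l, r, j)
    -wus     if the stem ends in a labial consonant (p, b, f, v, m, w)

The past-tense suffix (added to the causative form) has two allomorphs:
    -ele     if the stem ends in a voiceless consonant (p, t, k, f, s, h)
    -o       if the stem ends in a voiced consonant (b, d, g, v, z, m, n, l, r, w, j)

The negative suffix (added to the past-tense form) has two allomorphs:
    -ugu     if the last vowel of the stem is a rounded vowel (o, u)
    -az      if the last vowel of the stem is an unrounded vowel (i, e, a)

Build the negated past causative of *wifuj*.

wifujpozougu

Since the final consonant of *wifuj* is /j/ (coronal), it takes -poz, giving *wifujpoz*.
The causative form *wifujpoz*: final consonant = /z/, voiced → -o → *wifujpozo*.
Since the last vowel of the past-tense form *wifujpozo* is /o/ (a rounded vowel), it takes -ugu, giving *wifujpozougu*.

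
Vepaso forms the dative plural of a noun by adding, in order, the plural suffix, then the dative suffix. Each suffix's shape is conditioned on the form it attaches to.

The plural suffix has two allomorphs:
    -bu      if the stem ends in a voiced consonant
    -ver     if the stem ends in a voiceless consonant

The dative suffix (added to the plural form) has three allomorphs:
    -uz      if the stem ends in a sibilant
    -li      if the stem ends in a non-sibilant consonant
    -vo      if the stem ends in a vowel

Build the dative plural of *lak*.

lakverli

*lak*: final consonant = /k/, voiceless → -ver → *lakver*.
The plural form *lakver*: final sound = /r/, a non-sibilant consonant → -li → *lakverli*.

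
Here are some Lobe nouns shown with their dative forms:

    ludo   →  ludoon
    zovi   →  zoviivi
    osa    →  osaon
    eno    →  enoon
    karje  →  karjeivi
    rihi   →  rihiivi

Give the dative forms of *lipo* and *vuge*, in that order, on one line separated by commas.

The alternation tracks the last vowel of the stem — -ivi when the last vowel of the stem is a front vowel (*zovi*, *karje*, *rihi*); -on when the last vowel of the stem is a back vowel (*ludo*, *osa*, *eno*).
The last vowel of *lipo* is /o/, which is a back vowel, so the suffix is -on, giving *lipoon*.
Since the last vowel of *vuge* is /e/ (a front vowel), it takes -ivi, giving *vugeivi*.

lipoon, vugeivi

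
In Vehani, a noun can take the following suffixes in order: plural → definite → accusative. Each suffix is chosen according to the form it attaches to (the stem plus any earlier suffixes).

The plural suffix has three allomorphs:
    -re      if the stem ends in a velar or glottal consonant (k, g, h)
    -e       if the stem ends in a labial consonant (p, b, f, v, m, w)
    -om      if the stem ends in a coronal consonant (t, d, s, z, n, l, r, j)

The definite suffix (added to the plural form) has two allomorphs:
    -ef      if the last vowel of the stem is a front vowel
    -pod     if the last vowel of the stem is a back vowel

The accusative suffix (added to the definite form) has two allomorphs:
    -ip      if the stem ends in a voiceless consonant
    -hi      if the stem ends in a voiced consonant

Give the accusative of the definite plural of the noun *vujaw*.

*vujaw* — final consonant /w/ (labial) → -e → *vujawe*.
The plural form *vujawe* — last vowel /e/ (a front vowel) → -ef → *vujaweef*.
Since the final consonant of the definite form *vujaweef* is /f/ (voiceless), it takes -ip, giving *vujaweefip*.

vujaweefip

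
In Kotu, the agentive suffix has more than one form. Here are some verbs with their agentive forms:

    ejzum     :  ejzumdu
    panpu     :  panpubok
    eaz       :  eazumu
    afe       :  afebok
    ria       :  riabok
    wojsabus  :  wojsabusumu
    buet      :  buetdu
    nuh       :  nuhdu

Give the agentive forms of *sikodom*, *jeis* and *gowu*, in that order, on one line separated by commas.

Looking at the final sound of each stem: -umu when the stem ends in a sibilant (*eaz*, *wojsabus*); -du when the stem ends in a non-sibilant consonant (*ejzum*, *buet*, *nuh*); -bok when the stem ends in a vowel (*panpu*, *afe*, *ria*).
The final sound of *sikodom* is /m/, which is a non-sibilant consonant, so the suffix is -du, giving *sikodomdu*.
*jeis* — final sound /s/ (a sibilant) → -umu → *jeisumu*.
*gowu*: final sound = /u/, a vowel → -bok → *gowubok*.

sikodomdu, jeisumu, gowubok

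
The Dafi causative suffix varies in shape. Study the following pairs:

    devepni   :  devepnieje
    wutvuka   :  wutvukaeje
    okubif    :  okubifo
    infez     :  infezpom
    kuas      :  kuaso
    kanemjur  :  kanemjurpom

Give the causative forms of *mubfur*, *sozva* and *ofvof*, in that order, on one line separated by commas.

The pattern is voicing of the final sound: -o when the stem ends in a voiceless consonant (*okubif*, *kuas*); -pom when the stem ends in a voiced consonant (*infez*, *kanemjur*); -eje when the stem ends in a vowel (*devepni*, *wutvuka*).
Since the final sound of *mubfur* is /r/ (a voiced consonant), it takes -pom, giving *mubfurpom*.
The final sound of *sozva* is /a/, which is a vowel, so the suffix is -eje, giving *sozvaeje*.
The final sound of *ofvof* is /f/, which is a voiceless consonant, so the suffix is -o, giving *ofvofo*.

mubfurpom, sozvaeje, ofvofo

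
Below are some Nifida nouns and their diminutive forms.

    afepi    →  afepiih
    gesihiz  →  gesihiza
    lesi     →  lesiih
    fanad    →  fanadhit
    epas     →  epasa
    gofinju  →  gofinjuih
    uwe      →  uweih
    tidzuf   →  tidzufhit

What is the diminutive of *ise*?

The suffix is conditioned by the final sound: -a when the stem ends in a sibilant (*gesihiz*, *epas*); -hit when the stem ends in a non-sibilant consonant (*fanad*, *tidzuf*); -ih when the stem ends in a vowel (*afepi*, *lesi*, *gofinju*, *uwe*).
*ise*: final sound = /e/, a vowel → -ih → *iseih*.

iseih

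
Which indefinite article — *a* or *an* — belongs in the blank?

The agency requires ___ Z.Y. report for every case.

The indefinite article is chosen by the initial *sound* of the following word, not its spelling.
The initialism *Z.Y.* is read letter by letter; the first letter, Z, is pronounced /ziː/, which begins with a consonant sound.
So the article is *a*: The agency requires a Z.Y. report for every case.

a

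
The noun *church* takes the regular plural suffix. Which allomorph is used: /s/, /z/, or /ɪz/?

/ɪz/

The stem *church* ends in a sibilant (/s, z, ʃ, ʒ, tʃ, dʒ/).
The plural suffix surfaces as /ɪz/ after sibilants, /s/ after other voiceless consonants, and /z/ after other voiced sounds.
So the plural -s on *church* is pronounced /ɪz/.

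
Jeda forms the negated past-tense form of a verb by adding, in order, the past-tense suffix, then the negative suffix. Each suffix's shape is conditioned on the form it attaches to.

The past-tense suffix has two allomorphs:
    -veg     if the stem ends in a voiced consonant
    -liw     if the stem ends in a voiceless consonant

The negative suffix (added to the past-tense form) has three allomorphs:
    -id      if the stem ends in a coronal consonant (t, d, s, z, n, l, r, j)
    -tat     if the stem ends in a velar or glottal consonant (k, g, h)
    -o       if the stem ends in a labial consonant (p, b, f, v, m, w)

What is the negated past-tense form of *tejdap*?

tejdapliwo

Since the final consonant of *tejdap* is /p/ (voiceless), it takes -liw, giving *tejdapliw*.
The final consonant of the past-tense form *tejdapliw* is /w/, which is labial, so the negative suffix is -o, giving *tejdapliwo*.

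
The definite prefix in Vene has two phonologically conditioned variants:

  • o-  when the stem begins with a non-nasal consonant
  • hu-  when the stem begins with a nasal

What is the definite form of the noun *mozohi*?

The first consonant of *mozohi* is /m/, which is a nasal, so the prefix is hu-, giving *humozohi*.

humozohi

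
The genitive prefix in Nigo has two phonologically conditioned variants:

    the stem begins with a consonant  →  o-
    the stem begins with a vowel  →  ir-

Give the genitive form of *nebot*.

onebot

*nebot* — first sound /n/ (a consonant) → o- → *onebot*.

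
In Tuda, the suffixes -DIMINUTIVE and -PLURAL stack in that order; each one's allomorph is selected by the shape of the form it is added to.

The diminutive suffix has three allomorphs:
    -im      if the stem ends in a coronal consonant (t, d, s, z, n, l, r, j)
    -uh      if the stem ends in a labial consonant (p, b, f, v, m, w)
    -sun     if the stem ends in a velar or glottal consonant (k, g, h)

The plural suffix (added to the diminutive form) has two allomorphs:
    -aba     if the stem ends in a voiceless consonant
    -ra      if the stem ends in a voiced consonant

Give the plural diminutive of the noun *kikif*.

kikifuhaba

The final consonant of *kikif* is /f/, which is labial, so the diminutive suffix is -uh, giving *kikifuh*.
The diminutive form *kikifuh* — final consonant /h/ (voiceless) → -aba → *kikifuhaba*.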